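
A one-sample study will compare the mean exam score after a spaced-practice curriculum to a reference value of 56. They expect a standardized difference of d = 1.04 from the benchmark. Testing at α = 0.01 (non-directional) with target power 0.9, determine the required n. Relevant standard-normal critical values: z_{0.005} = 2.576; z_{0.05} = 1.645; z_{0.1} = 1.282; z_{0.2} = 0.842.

n = 14

For a one-sample test: n = ((z_{α/2} + z_β) / d)².
z_{α/2} + z_β = 2.576 + 1.282 = 3.858.
n = (3.858 / 1.04)² = 3.710² = 13.76.
Round up.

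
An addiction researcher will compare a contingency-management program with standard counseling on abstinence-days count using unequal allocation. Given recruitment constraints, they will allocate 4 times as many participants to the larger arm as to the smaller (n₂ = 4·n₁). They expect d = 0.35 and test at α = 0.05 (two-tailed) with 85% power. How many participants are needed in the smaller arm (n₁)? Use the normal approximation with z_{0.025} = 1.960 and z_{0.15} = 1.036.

n₁ = 92

With allocation ratio k = n₂/n₁ = 4, Var(x̄₁−x̄₂) = σ²(1/n₁ + 1/(k·n₁)) = σ²·(k+1)/(k·n₁).
So n₁ = (1 + 1/k)·((z_{α/2} + z_β)/d)² = 1.250 × (2.996/0.35)².
n₁ = 1.250 × 73.27 = 91.6.
Round up: n₁ = 92, giving n₂ = 4 × 92 = 368.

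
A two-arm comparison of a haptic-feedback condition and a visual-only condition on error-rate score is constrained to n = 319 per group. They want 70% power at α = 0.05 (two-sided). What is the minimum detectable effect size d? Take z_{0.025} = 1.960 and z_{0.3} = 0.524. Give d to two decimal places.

For two independent groups of n = 319 each: d_min = (z_{α/2} + z_β)·√(2/n).
z-sum = 1.960 + 0.524 = 2.484.
d_min = 2.484 × √(2/319) = 2.484 × 0.0792 = 0.197.

d_min ≈ 0.20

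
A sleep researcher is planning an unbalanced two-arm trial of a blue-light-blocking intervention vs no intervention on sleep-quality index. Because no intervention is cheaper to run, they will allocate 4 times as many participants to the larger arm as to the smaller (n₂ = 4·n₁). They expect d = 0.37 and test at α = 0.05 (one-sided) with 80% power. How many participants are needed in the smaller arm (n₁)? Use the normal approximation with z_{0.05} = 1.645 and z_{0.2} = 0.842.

n₁ = 57

With allocation ratio k = n₂/n₁ = 4, Var(x̄₁−x̄₂) = σ²(1/n₁ + 1/(k·n₁)) = σ²·(k+1)/(k·n₁).
So n₁ = (1 + 1/k)·((z_{α} + z_β)/d)² = 1.250 × (2.487/0.37)².
n₁ = 1.250 × 45.18 = 56.5.
Round up: n₁ = 57, giving n₂ = 4 × 57 = 228.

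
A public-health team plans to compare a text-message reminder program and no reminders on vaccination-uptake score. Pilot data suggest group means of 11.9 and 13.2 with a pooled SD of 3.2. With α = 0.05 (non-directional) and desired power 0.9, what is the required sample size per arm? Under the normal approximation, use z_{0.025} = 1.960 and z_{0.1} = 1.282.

n = 128 per group

Cohen's d = |M₁ − M₂| / SD_pooled = |11.9 − 13.2| / 3.2 = 1.3 / 3.2 = 0.406.
For two independent groups with equal n: n = 2·((z_{α/2} + z_β) / d)².
z_{α/2} + z_β = 1.960 + 1.282 = 3.242.
n = 2 × (3.242 / 0.406)² = 2 × 7.985² = 2 × 63.76 = 127.5.
Round up to the next whole participant.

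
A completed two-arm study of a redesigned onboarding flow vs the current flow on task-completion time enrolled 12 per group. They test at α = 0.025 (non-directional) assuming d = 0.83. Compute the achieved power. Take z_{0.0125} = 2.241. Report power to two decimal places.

For two equal groups, power = Φ(d·√(n/2) − z_{α/2}).
d·√(n/2) = 0.83 × √(12/2) = 0.83 × 2.449 = 2.033.
z_β = 2.033 − 2.241 = -0.208.
Power = Φ(-0.208) = 0.418.

power ≈ 0.42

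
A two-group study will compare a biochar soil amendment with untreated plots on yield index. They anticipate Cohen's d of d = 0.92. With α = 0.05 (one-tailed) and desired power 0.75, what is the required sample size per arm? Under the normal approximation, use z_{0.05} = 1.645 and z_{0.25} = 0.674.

For two independent groups with equal n: n = 2·((z_{α} + z_β) / d)².
z_{α} + z_β = 1.645 + 0.674 = 2.319.
n = 2 × (2.319 / 0.92)² = 2 × 2.521² = 2 × 6.35 = 12.7.
Round up to the next whole participant.

n = 13 per group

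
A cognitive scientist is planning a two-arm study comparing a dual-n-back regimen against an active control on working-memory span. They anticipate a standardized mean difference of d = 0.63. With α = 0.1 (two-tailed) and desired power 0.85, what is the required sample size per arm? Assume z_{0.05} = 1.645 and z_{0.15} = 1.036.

For two independent groups with equal n: n = 2·((z_{α/2} + z_β) / d)².
z_{α/2} + z_β = 1.645 + 1.036 = 2.681.
n = 2 × (2.681 / 0.63)² = 2 × 4.256² = 2 × 18.11 = 36.2.
Round up to the next whole participant.

n = 37 per group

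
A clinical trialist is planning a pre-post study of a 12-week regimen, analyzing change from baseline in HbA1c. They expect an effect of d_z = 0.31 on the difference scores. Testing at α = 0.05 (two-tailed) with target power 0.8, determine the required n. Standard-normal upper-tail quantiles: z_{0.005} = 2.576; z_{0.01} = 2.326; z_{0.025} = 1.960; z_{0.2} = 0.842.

n = 82 pairs

For a paired (one-sample on differences) test: n = ((z_{α/2} + z_β) / d)².
z_{α/2} + z_β = 1.960 + 0.842 = 2.802.
n = (2.802 / 0.31)² = 9.039² = 81.70.
Round up.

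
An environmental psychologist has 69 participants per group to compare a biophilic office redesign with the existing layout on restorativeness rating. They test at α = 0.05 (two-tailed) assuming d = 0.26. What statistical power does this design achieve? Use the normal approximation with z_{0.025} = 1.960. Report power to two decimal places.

For two equal groups, power = Φ(d·√(n/2) − z_{α/2}).
d·√(n/2) = 0.26 × √(69/2) = 0.26 × 5.874 = 1.527.
z_β = 1.527 − 1.960 = -0.433.
Power = Φ(-0.433) = 0.333.

power ≈ 0.33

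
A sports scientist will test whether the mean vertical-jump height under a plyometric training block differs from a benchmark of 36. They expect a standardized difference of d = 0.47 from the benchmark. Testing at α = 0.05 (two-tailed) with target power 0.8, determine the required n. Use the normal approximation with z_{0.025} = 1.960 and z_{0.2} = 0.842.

n = 36

For a one-sample test: n = ((z_{α/2} + z_β) / d)².
z_{α/2} + z_β = 1.960 + 0.842 = 2.802.
n = (2.802 / 0.47)² = 5.962² = 35.54.
Round up.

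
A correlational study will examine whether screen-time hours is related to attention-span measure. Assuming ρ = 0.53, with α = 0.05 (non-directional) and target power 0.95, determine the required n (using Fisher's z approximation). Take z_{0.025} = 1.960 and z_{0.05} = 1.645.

n = 41

Fisher's z: C = ½·ln((1+r)/(1−r)) = ½·ln(3.2553) = 0.5901.
n = ((z_{α/2} + z_β)/C)² + 3.
(1.960 + 1.645) / 0.5901 = 3.605 / 0.5901 = 6.109.
n = 6.109² + 3 = 37.32 + 3 = 40.3.
Round up.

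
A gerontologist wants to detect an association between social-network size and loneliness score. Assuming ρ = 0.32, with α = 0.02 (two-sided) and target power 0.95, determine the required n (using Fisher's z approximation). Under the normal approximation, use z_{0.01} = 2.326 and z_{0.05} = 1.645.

Fisher's z: C = ½·ln((1+r)/(1−r)) = ½·ln(1.9412) = 0.3316.
n = ((z_{α/2} + z_β)/C)² + 3.
(2.326 + 1.645) / 0.3316 = 3.971 / 0.3316 = 11.975.
n = 11.975² + 3 = 143.41 + 3 = 146.4.
Round up.

n = 147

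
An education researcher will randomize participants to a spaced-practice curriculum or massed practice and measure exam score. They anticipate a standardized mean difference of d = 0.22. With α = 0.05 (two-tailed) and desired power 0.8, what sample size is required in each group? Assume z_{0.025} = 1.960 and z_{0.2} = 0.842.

n = 325 per group

For two independent groups with equal n: n = 2·((z_{α/2} + z_β) / d)².
z_{α/2} + z_β = 1.960 + 0.842 = 2.802.
n = 2 × (2.802 / 0.22)² = 2 × 12.736² = 2 × 162.21 = 324.4.
Round up to the next whole participant.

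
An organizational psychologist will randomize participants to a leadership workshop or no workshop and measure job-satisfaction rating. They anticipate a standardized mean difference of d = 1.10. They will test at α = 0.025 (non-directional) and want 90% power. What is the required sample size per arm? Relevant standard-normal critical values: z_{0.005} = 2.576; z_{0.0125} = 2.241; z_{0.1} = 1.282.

n = 21 per group

For two independent groups with equal n: n = 2·((z_{α/2} + z_β) / d)².
z_{α/2} + z_β = 2.241 + 1.282 = 3.523.
n = 2 × (3.523 / 1.10)² = 2 × 3.203² = 2 × 10.26 = 20.5.
Round up to the next whole participant.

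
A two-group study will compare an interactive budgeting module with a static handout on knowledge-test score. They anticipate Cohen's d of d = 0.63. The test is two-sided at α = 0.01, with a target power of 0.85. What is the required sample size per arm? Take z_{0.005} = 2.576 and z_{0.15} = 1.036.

For two independent groups with equal n: n = 2·((z_{α/2} + z_β) / d)².
z_{α/2} + z_β = 2.576 + 1.036 = 3.612.
n = 2 × (3.612 / 0.63)² = 2 × 5.733² = 2 × 32.87 = 65.7.
Round up to the next whole participant.

n = 66 per group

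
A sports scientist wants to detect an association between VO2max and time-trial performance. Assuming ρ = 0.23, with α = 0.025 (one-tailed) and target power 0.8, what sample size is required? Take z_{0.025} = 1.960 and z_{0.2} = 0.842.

n = 147

Fisher's z: C = ½·ln((1+r)/(1−r)) = ½·ln(1.5974) = 0.2342.
n = ((z_{α} + z_β)/C)² + 3.
(1.960 + 0.842) / 0.2342 = 2.802 / 0.2342 = 11.964.
n = 11.964² + 3 = 143.14 + 3 = 146.1.
Round up.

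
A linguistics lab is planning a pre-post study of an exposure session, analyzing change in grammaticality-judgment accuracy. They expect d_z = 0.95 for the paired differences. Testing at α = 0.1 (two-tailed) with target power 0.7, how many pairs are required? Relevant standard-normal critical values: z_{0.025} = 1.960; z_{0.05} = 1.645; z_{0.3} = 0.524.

For a paired (one-sample on differences) test: n = ((z_{α/2} + z_β) / d)².
z_{α/2} + z_β = 1.645 + 0.524 = 2.169.
n = (2.169 / 0.95)² = 2.283² = 5.21.
Round up.

n = 6 pairs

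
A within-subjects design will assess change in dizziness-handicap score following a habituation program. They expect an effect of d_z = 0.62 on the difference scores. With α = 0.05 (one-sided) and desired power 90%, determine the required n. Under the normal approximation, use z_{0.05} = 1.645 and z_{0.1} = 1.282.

For a paired (one-sample on differences) test: n = ((z_{α} + z_β) / d)².
z_{α} + z_β = 1.645 + 1.282 = 2.927.
n = (2.927 / 0.62)² = 4.721² = 22.29.
Round up.

n = 23 pairs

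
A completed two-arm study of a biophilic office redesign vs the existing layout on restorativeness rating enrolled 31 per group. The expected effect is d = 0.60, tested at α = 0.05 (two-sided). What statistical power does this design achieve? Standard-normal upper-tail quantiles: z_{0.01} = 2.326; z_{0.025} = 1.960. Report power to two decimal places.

For two equal groups, power = Φ(d·√(n/2) − z_{α/2}).
d·√(n/2) = 0.60 × √(31/2) = 0.60 × 3.937 = 2.362.
z_β = 2.362 − 1.960 = 0.402.
Power = Φ(0.402) = 0.656.

power ≈ 0.66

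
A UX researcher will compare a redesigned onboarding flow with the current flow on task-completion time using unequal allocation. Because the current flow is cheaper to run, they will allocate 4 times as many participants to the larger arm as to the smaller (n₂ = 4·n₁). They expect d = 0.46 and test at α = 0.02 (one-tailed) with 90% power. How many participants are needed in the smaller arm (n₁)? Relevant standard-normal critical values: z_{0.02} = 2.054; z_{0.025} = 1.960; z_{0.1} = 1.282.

With allocation ratio k = n₂/n₁ = 4, Var(x̄₁−x̄₂) = σ²(1/n₁ + 1/(k·n₁)) = σ²·(k+1)/(k·n₁).
So n₁ = (1 + 1/k)·((z_{α} + z_β)/d)² = 1.250 × (3.336/0.46)².
n₁ = 1.250 × 52.59 = 65.7.
Round up: n₁ = 66, giving n₂ = 4 × 66 = 264.

n₁ = 66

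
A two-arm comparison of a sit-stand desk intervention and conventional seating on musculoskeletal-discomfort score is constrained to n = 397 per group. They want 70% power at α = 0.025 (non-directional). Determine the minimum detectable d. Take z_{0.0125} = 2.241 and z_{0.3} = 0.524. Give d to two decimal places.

For two independent groups of n = 397 each: d_min = (z_{α/2} + z_β)·√(2/n).
z-sum = 2.241 + 0.524 = 2.765.
d_min = 2.765 × √(2/397) = 2.765 × 0.0710 = 0.196.

d_min ≈ 0.20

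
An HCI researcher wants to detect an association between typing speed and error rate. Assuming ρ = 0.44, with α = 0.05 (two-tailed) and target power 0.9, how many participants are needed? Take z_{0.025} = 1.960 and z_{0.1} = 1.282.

Fisher's z: C = ½·ln((1+r)/(1−r)) = ½·ln(2.5714) = 0.4722.
n = ((z_{α/2} + z_β)/C)² + 3.
(1.960 + 1.282) / 0.4722 = 3.242 / 0.4722 = 6.866.
n = 6.866² + 3 = 47.14 + 3 = 50.1.
Round up.

n = 51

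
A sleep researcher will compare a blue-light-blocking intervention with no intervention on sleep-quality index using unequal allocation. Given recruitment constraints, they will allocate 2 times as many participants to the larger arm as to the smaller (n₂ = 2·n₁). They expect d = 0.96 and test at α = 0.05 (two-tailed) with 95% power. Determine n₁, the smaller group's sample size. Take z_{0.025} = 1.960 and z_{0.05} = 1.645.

n₁ = 22

With allocation ratio k = n₂/n₁ = 2, Var(x̄₁−x̄₂) = σ²(1/n₁ + 1/(k·n₁)) = σ²·(k+1)/(k·n₁).
So n₁ = (1 + 1/k)·((z_{α/2} + z_β)/d)² = 1.500 × (3.605/0.96)².
n₁ = 1.500 × 14.10 = 21.2.
Round up: n₁ = 22, giving n₂ = 2 × 22 = 44.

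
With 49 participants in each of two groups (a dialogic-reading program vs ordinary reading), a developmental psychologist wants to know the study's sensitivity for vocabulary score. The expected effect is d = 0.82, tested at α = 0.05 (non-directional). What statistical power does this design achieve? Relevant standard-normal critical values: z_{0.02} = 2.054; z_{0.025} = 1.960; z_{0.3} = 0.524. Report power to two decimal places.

power ≈ 0.98

For two equal groups, power = Φ(d·√(n/2) − z_{α/2}).
d·√(n/2) = 0.82 × √(49/2) = 0.82 × 4.950 = 4.059.
z_β = 4.059 − 1.960 = 2.099.
Power = Φ(2.099) = 0.982.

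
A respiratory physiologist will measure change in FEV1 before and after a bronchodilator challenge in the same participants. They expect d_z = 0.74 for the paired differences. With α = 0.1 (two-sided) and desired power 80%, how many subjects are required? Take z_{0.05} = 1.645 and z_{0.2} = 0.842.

For a paired (one-sample on differences) test: n = ((z_{α/2} + z_β) / d)².
z_{α/2} + z_β = 1.645 + 0.842 = 2.487.
n = (2.487 / 0.74)² = 3.361² = 11.30.
Round up.

n = 12 pairs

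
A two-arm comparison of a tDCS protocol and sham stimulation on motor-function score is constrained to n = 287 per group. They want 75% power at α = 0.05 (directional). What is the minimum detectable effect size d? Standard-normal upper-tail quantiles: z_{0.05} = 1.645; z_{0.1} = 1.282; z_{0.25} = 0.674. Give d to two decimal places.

For two independent groups of n = 287 each: d_min = (z_{α} + z_β)·√(2/n).
z-sum = 1.645 + 0.674 = 2.319.
d_min = 2.319 × √(2/287) = 2.319 × 0.0835 = 0.194.

d_min ≈ 0.19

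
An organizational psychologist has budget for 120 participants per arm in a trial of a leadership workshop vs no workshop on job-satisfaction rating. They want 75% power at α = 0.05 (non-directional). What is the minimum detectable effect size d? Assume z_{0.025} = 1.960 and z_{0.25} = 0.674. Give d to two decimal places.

For two independent groups of n = 120 each: d_min = (z_{α/2} + z_β)·√(2/n).
z-sum = 1.960 + 0.674 = 2.634.
d_min = 2.634 × √(2/120) = 2.634 × 0.1291 = 0.340.

d_min ≈ 0.34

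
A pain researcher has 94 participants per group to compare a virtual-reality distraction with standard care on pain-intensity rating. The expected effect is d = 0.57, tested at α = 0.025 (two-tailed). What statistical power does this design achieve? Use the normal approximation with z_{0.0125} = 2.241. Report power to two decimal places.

power ≈ 0.95

For two equal groups, power = Φ(d·√(n/2) − z_{α/2}).
d·√(n/2) = 0.57 × √(94/2) = 0.57 × 6.856 = 3.908.
z_β = 3.908 − 2.241 = 1.667.
Power = Φ(1.667) = 0.952.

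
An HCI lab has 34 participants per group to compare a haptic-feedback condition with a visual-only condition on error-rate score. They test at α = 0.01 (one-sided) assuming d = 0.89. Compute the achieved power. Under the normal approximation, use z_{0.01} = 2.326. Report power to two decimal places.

For two equal groups, power = Φ(d·√(n/2) − z_{α}).
d·√(n/2) = 0.89 × √(34/2) = 0.89 × 4.123 = 3.670.
z_β = 3.670 − 2.326 = 1.344.
Power = Φ(1.344) = 0.910.

power ≈ 0.91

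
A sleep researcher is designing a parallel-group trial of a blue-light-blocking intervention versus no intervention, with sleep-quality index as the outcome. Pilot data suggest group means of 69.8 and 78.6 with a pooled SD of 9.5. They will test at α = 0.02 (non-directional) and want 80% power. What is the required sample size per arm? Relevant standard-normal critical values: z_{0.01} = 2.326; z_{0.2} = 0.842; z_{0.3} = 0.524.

Cohen's d = |M₁ − M₂| / SD_pooled = |69.8 − 78.6| / 9.5 = 8.8 / 9.5 = 0.926.
For two independent groups with equal n: n = 2·((z_{α/2} + z_β) / d)².
z_{α/2} + z_β = 2.326 + 0.842 = 3.168.
n = 2 × (3.168 / 0.926)² = 2 × 3.421² = 2 × 11.70 = 23.4.
Round up to the next whole participant.

n = 24 per group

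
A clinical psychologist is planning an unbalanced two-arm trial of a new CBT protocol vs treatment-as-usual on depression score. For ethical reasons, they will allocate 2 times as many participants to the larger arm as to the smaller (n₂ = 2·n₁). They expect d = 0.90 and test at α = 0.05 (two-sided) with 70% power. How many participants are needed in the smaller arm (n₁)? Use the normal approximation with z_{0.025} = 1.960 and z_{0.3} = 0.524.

With allocation ratio k = n₂/n₁ = 2, Var(x̄₁−x̄₂) = σ²(1/n₁ + 1/(k·n₁)) = σ²·(k+1)/(k·n₁).
So n₁ = (1 + 1/k)·((z_{α/2} + z_β)/d)² = 1.500 × (2.484/0.90)².
n₁ = 1.500 × 7.62 = 11.4.
Round up: n₁ = 12, giving n₂ = 2 × 12 = 24.

n₁ = 12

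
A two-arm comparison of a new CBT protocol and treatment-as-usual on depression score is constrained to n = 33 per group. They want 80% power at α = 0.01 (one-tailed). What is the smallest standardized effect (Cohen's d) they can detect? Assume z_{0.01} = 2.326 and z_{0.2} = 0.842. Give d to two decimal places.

d_min ≈ 0.78

For two independent groups of n = 33 each: d_min = (z_{α} + z_β)·√(2/n).
z-sum = 2.326 + 0.842 = 3.168.
d_min = 3.168 × √(2/33) = 3.168 × 0.2462 = 0.780.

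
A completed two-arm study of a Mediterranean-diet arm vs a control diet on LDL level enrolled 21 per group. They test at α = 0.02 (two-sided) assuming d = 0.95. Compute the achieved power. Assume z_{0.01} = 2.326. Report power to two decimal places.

power ≈ 0.77

For two equal groups, power = Φ(d·√(n/2) − z_{α/2}).
d·√(n/2) = 0.95 × √(21/2) = 0.95 × 3.240 = 3.078.
z_β = 3.078 − 2.326 = 0.752.
Power = Φ(0.752) = 0.774.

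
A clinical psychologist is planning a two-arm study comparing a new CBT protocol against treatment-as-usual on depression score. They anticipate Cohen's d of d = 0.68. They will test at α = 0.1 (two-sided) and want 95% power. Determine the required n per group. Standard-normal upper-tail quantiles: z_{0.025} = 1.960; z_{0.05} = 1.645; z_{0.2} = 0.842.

For two independent groups with equal n: n = 2·((z_{α/2} + z_β) / d)².
z_{α/2} + z_β = 1.645 + 1.645 = 3.290.
n = 2 × (3.290 / 0.68)² = 2 × 4.838² = 2 × 23.41 = 46.8.
Round up to the next whole participant.

n = 47 per group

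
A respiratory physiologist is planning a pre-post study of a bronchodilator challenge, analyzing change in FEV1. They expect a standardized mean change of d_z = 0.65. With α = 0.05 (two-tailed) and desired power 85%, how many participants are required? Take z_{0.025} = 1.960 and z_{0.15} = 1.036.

For a paired (one-sample on differences) test: n = ((z_{α/2} + z_β) / d)².
z_{α/2} + z_β = 1.960 + 1.036 = 2.996.
n = (2.996 / 0.65)² = 4.609² = 21.25.
Round up.

n = 22 pairs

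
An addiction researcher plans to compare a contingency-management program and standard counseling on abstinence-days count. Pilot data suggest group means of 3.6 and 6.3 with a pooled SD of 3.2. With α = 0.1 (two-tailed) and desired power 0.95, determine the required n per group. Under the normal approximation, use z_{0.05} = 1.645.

n = 31 per group

Cohen's d = |M₁ − M₂| / SD_pooled = |3.6 − 6.3| / 3.2 = 2.7 / 3.2 = 0.844.
For two independent groups with equal n: n = 2·((z_{α/2} + z_β) / d)².
z_{α/2} + z_β = 1.645 + 1.645 = 3.290.
n = 2 × (3.290 / 0.844)² = 2 × 3.898² = 2 × 15.20 = 30.4.
Round up to the next whole participant.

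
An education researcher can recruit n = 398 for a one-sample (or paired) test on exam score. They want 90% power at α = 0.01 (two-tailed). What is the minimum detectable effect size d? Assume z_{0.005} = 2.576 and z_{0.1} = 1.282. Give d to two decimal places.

d_min ≈ 0.19

For a single sample (or paired design) of n = 398: d_min = (z_{α/2} + z_β)/√n.
z-sum = 2.576 + 1.282 = 3.858.
d_min = 3.858 / √398 = 3.858 / 19.950 = 0.193.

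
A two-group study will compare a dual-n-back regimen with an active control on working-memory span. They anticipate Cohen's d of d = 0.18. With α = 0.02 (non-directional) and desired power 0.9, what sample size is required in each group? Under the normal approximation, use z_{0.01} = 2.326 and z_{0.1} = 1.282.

n = 804 per group

For two independent groups with equal n: n = 2·((z_{α/2} + z_β) / d)².
z_{α/2} + z_β = 2.326 + 1.282 = 3.608.
n = 2 × (3.608 / 0.18)² = 2 × 20.044² = 2 × 401.78 = 803.6.
Round up to the next whole participant.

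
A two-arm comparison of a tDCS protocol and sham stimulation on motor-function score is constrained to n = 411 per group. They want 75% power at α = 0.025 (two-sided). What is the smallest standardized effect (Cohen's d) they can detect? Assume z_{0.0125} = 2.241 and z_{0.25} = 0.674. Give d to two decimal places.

d_min ≈ 0.20

For two independent groups of n = 411 each: d_min = (z_{α/2} + z_β)·√(2/n).
z-sum = 2.241 + 0.674 = 2.915.
d_min = 2.915 × √(2/411) = 2.915 × 0.0698 = 0.203.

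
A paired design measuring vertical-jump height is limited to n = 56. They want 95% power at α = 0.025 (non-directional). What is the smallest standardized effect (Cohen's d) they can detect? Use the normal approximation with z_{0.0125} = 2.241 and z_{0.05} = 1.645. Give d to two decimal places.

For a single sample (or paired design) of n = 56: d_min = (z_{α/2} + z_β)/√n.
z-sum = 2.241 + 1.645 = 3.886.
d_min = 3.886 / √56 = 3.886 / 7.483 = 0.519.

d_min ≈ 0.52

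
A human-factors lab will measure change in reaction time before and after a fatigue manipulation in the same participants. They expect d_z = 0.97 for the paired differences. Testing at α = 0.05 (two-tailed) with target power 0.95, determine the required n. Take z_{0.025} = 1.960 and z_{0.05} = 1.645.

n = 14 pairs

For a paired (one-sample on differences) test: n = ((z_{α/2} + z_β) / d)².
z_{α/2} + z_β = 1.960 + 1.645 = 3.605.
n = (3.605 / 0.97)² = 3.716² = 13.81.
Round up.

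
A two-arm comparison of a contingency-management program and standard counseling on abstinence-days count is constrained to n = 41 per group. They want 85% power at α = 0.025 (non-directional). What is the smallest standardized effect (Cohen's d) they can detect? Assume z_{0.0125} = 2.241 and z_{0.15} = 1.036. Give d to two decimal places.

For two independent groups of n = 41 each: d_min = (z_{α/2} + z_β)·√(2/n).
z-sum = 2.241 + 1.036 = 3.277.
d_min = 3.277 × √(2/41) = 3.277 × 0.2209 = 0.724.

d_min ≈ 0.72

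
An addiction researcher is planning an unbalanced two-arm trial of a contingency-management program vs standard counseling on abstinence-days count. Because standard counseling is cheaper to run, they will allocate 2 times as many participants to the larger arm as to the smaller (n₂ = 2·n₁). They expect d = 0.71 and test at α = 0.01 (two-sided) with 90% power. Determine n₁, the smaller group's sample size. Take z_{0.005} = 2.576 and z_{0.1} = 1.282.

With allocation ratio k = n₂/n₁ = 2, Var(x̄₁−x̄₂) = σ²(1/n₁ + 1/(k·n₁)) = σ²·(k+1)/(k·n₁).
So n₁ = (1 + 1/k)·((z_{α/2} + z_β)/d)² = 1.500 × (3.858/0.71)².
n₁ = 1.500 × 29.53 = 44.3.
Round up: n₁ = 45, giving n₂ = 2 × 45 = 90.

n₁ = 45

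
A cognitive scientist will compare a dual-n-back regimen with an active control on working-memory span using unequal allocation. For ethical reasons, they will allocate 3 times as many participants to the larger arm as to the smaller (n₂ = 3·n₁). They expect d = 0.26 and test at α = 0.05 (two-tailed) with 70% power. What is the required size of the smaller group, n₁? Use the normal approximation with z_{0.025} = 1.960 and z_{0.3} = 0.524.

With allocation ratio k = n₂/n₁ = 3, Var(x̄₁−x̄₂) = σ²(1/n₁ + 1/(k·n₁)) = σ²·(k+1)/(k·n₁).
So n₁ = (1 + 1/k)·((z_{α/2} + z_β)/d)² = 1.333 × (2.484/0.26)².
n₁ = 1.333 × 91.28 = 121.7.
Round up: n₁ = 122, giving n₂ = 3 × 122 = 366.

n₁ = 122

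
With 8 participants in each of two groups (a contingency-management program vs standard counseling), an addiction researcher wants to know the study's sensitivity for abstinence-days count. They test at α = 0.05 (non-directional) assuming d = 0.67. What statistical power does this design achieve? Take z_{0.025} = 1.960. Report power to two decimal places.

power ≈ 0.27

For two equal groups, power = Φ(d·√(n/2) − z_{α/2}).
d·√(n/2) = 0.67 × √(8/2) = 0.67 × 2.000 = 1.340.
z_β = 1.340 − 1.960 = -0.620.
Power = Φ(-0.620) = 0.268.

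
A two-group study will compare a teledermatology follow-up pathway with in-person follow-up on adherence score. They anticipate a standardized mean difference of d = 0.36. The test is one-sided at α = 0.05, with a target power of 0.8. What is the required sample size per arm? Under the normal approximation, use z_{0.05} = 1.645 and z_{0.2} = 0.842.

n = 96 per group

For two independent groups with equal n: n = 2·((z_{α} + z_β) / d)².
z_{α} + z_β = 1.645 + 0.842 = 2.487.
n = 2 × (2.487 / 0.36)² = 2 × 6.908² = 2 × 47.73 = 95.5.
Round up to the next whole participant.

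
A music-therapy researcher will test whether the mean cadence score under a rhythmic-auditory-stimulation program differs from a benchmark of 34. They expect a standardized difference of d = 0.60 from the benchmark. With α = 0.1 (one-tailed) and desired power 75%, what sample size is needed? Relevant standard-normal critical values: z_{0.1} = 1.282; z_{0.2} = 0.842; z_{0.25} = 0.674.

For a one-sample test: n = ((z_{α} + z_β) / d)².
z_{α} + z_β = 1.282 + 0.674 = 1.956.
n = (1.956 / 0.60)² = 3.260² = 10.63.
Round up.

n = 11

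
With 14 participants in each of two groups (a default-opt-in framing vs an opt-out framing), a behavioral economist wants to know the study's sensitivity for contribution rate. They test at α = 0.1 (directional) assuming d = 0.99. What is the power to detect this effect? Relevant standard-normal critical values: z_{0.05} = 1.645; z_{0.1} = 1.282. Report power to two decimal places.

power ≈ 0.91

For two equal groups, power = Φ(d·√(n/2) − z_{α}).
d·√(n/2) = 0.99 × √(14/2) = 0.99 × 2.646 = 2.619.
z_β = 2.619 − 1.282 = 1.337.
Power = Φ(1.337) = 0.909.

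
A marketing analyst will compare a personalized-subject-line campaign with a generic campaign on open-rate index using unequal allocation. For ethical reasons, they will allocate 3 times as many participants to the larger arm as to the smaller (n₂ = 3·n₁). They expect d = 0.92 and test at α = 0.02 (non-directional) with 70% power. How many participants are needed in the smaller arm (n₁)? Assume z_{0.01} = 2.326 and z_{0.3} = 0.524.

With allocation ratio k = n₂/n₁ = 3, Var(x̄₁−x̄₂) = σ²(1/n₁ + 1/(k·n₁)) = σ²·(k+1)/(k·n₁).
So n₁ = (1 + 1/k)·((z_{α/2} + z_β)/d)² = 1.333 × (2.850/0.92)².
n₁ = 1.333 × 9.60 = 12.8.
Round up: n₁ = 13, giving n₂ = 3 × 13 = 39.

n₁ = 13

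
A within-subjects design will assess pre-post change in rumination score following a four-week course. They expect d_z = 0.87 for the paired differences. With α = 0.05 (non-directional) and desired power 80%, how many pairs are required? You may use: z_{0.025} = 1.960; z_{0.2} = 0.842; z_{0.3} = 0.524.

n = 11 pairs

For a paired (one-sample on differences) test: n = ((z_{α/2} + z_β) / d)².
z_{α/2} + z_β = 1.960 + 0.842 = 2.802.
n = (2.802 / 0.87)² = 3.221² = 10.37.
Round up.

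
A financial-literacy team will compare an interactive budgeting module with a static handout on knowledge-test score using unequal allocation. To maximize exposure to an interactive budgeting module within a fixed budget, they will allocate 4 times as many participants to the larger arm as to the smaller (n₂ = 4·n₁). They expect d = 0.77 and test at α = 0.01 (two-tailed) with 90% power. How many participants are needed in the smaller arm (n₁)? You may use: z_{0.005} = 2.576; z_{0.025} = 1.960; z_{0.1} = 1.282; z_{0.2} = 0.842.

With allocation ratio k = n₂/n₁ = 4, Var(x̄₁−x̄₂) = σ²(1/n₁ + 1/(k·n₁)) = σ²·(k+1)/(k·n₁).
So n₁ = (1 + 1/k)·((z_{α/2} + z_β)/d)² = 1.250 × (3.858/0.77)².
n₁ = 1.250 × 25.10 = 31.4.
Round up: n₁ = 32, giving n₂ = 4 × 32 = 128.

n₁ = 32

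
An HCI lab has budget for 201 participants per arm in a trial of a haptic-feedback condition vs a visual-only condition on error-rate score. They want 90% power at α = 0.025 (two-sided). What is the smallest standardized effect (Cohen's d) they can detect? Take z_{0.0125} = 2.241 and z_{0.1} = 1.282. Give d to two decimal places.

d_min ≈ 0.35

For two independent groups of n = 201 each: d_min = (z_{α/2} + z_β)·√(2/n).
z-sum = 2.241 + 1.282 = 3.523.
d_min = 3.523 × √(2/201) = 3.523 × 0.0998 = 0.351.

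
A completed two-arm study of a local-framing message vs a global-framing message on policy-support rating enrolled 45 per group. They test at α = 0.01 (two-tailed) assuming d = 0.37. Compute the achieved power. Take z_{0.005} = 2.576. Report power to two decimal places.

For two equal groups, power = Φ(d·√(n/2) − z_{α/2}).
d·√(n/2) = 0.37 × √(45/2) = 0.37 × 4.743 = 1.755.
z_β = 1.755 − 2.576 = -0.821.
Power = Φ(-0.821) = 0.206.

power ≈ 0.21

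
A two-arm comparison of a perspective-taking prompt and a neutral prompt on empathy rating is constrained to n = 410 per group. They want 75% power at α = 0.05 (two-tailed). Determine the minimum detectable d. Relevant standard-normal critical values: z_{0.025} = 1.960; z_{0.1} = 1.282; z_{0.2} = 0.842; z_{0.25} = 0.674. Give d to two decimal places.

For two independent groups of n = 410 each: d_min = (z_{α/2} + z_β)·√(2/n).
z-sum = 1.960 + 0.674 = 2.634.
d_min = 2.634 × √(2/410) = 2.634 × 0.0698 = 0.184.

d_min ≈ 0.18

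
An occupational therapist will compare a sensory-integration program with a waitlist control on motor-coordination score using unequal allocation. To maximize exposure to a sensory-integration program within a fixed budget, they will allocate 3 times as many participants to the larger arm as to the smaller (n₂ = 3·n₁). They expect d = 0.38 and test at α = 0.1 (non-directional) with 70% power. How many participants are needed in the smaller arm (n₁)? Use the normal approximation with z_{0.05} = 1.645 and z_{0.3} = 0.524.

With allocation ratio k = n₂/n₁ = 3, Var(x̄₁−x̄₂) = σ²(1/n₁ + 1/(k·n₁)) = σ²·(k+1)/(k·n₁).
So n₁ = (1 + 1/k)·((z_{α/2} + z_β)/d)² = 1.333 × (2.169/0.38)².
n₁ = 1.333 × 32.58 = 43.4.
Round up: n₁ = 44, giving n₂ = 3 × 44 = 132.

n₁ = 44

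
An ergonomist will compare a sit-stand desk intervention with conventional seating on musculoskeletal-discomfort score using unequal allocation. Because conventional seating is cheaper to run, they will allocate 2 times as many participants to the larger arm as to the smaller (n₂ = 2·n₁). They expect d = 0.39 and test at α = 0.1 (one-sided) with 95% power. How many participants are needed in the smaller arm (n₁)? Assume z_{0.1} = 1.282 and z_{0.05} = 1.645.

n₁ = 85

With allocation ratio k = n₂/n₁ = 2, Var(x̄₁−x̄₂) = σ²(1/n₁ + 1/(k·n₁)) = σ²·(k+1)/(k·n₁).
So n₁ = (1 + 1/k)·((z_{α} + z_β)/d)² = 1.500 × (2.927/0.39)².
n₁ = 1.500 × 56.33 = 84.5.
Round up: n₁ = 85, giving n₂ = 2 × 85 = 170.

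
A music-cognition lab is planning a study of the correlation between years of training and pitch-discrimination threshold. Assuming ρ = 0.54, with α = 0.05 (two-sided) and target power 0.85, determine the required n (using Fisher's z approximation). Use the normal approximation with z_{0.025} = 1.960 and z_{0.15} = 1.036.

n = 28

Fisher's z: C = ½·ln((1+r)/(1−r)) = ½·ln(3.3478) = 0.6042.
n = ((z_{α/2} + z_β)/C)² + 3.
(1.960 + 1.036) / 0.6042 = 2.996 / 0.6042 = 4.959.
n = 4.959² + 3 = 24.59 + 3 = 27.6.
Round up.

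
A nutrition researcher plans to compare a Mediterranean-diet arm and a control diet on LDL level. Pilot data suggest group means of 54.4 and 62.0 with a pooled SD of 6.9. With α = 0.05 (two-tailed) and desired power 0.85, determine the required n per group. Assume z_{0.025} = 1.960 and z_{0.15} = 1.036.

Cohen's d = |M₁ − M₂| / SD_pooled = |54.4 − 62.0| / 6.9 = 7.6 / 6.9 = 1.101.
For two independent groups with equal n: n = 2·((z_{α/2} + z_β) / d)².
z_{α/2} + z_β = 1.960 + 1.036 = 2.996.
n = 2 × (2.996 / 1.101)² = 2 × 2.721² = 2 × 7.40 = 14.8.
Round up to the next whole participant.

n = 15 per group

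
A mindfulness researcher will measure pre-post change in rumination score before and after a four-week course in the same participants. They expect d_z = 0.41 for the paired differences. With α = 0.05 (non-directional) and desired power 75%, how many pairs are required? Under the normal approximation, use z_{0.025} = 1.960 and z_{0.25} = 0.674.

n = 42 pairs

For a paired (one-sample on differences) test: n = ((z_{α/2} + z_β) / d)².
z_{α/2} + z_β = 1.960 + 0.674 = 2.634.
n = (2.634 / 0.41)² = 6.424² = 41.27.
Round up.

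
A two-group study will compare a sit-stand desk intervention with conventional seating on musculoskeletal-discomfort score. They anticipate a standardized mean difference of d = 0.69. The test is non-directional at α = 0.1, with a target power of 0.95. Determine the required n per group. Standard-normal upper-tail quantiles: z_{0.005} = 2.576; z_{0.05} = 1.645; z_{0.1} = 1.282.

n = 46 per group

For two independent groups with equal n: n = 2·((z_{α/2} + z_β) / d)².
z_{α/2} + z_β = 1.645 + 1.645 = 3.290.
n = 2 × (3.290 / 0.69)² = 2 × 4.768² = 2 × 22.73 = 45.5.
Round up to the next whole participant.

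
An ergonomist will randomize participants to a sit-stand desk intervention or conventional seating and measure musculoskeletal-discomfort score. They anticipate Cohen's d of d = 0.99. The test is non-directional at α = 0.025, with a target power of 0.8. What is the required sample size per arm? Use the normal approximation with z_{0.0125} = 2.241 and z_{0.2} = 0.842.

n = 20 per group

For two independent groups with equal n: n = 2·((z_{α/2} + z_β) / d)².
z_{α/2} + z_β = 2.241 + 0.842 = 3.083.
n = 2 × (3.083 / 0.99)² = 2 × 3.114² = 2 × 9.70 = 19.4.
Round up to the next whole participant.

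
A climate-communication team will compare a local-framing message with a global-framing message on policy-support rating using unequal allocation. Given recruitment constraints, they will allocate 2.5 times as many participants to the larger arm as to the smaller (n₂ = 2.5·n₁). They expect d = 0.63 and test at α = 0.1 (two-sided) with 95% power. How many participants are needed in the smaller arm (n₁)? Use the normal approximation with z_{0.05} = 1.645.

With allocation ratio k = n₂/n₁ = 2.5, Var(x̄₁−x̄₂) = σ²(1/n₁ + 1/(k·n₁)) = σ²·(k+1)/(k·n₁).
So n₁ = (1 + 1/k)·((z_{α/2} + z_β)/d)² = 1.400 × (3.290/0.63)².
n₁ = 1.400 × 27.27 = 38.2.
Round up: n₁ = 39, giving n₂ = ⌈2.5 × 39⌉ = ⌈97.5⌉ = 98.

n₁ = 39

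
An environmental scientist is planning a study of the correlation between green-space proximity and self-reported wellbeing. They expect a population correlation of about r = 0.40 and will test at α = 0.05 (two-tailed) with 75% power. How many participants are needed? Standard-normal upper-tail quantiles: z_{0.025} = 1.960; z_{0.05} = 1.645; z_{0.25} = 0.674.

Fisher's z: C = ½·ln((1+r)/(1−r)) = ½·ln(2.3333) = 0.4236.
n = ((z_{α/2} + z_β)/C)² + 3.
(1.960 + 0.674) / 0.4236 = 2.634 / 0.4236 = 6.218.
n = 6.218² + 3 = 38.67 + 3 = 41.7.
Round up.

n = 42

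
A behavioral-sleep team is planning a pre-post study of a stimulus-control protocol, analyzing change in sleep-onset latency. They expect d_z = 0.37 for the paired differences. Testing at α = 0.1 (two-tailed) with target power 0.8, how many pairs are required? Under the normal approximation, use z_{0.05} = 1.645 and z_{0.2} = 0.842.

n = 46 pairs

For a paired (one-sample on differences) test: n = ((z_{α/2} + z_β) / d)².
z_{α/2} + z_β = 1.645 + 0.842 = 2.487.
n = (2.487 / 0.37)² = 6.722² = 45.18.
Round up.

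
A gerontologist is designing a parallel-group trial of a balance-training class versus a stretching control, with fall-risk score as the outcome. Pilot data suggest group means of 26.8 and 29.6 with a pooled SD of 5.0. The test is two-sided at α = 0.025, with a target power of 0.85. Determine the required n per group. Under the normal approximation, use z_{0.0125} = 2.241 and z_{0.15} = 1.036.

n = 69 per group

Cohen's d = |M₁ − M₂| / SD_pooled = |26.8 − 29.6| / 5.0 = 2.8 / 5.0 = 0.560.
For two independent groups with equal n: n = 2·((z_{α/2} + z_β) / d)².
z_{α/2} + z_β = 2.241 + 1.036 = 3.277.
n = 2 × (3.277 / 0.560)² = 2 × 5.852² = 2 × 34.24 = 68.5.
Round up to the next whole participant.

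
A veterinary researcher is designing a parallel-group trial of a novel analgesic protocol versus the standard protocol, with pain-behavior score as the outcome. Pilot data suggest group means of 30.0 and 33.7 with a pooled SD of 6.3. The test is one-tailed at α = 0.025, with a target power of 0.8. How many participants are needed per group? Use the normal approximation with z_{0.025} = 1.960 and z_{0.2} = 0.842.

n = 46 per group

Cohen's d = |M₁ − M₂| / SD_pooled = |30.0 − 33.7| / 6.3 = 3.7 / 6.3 = 0.587.
For two independent groups with equal n: n = 2·((z_{α} + z_β) / d)².
z_{α} + z_β = 1.960 + 0.842 = 2.802.
n = 2 × (2.802 / 0.587)² = 2 × 4.773² = 2 × 22.79 = 45.6.
Round up to the next whole participant.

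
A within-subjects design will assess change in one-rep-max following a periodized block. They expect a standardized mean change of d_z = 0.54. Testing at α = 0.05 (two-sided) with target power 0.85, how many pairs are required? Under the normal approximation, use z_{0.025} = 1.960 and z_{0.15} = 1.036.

For a paired (one-sample on differences) test: n = ((z_{α/2} + z_β) / d)².
z_{α/2} + z_β = 1.960 + 1.036 = 2.996.
n = (2.996 / 0.54)² = 5.548² = 30.78.
Round up.

n = 31 pairs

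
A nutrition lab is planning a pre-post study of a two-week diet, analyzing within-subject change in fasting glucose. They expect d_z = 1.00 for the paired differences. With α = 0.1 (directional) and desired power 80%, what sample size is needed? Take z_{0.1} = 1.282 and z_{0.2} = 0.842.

For a paired (one-sample on differences) test: n = ((z_{α} + z_β) / d)².
z_{α} + z_β = 1.282 + 0.842 = 2.124.
n = (2.124 / 1.00)² = 2.124² = 4.51.
Round up.

n = 5 pairs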